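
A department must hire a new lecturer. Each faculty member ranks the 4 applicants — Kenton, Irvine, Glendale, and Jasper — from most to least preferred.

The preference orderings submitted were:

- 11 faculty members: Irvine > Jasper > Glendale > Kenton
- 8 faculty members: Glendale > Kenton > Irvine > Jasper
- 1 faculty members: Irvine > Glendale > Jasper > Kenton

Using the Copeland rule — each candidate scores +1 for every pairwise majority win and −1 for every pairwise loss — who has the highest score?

Irvine

Pairwise results:
  Kenton vs Irvine: Irvine wins 12–8.
  Kenton vs Glendale: Glendale wins 20–0.
  Kenton vs Jasper: Jasper wins 12–8.
  Irvine vs Glendale: Irvine wins 12–8.
  Irvine vs Jasper: Irvine wins 20–0.
  Glendale vs Jasper: Jasper wins 11–9.
Copeland scores (wins − losses):
  Kenton: 0 − 3 = -3
  Irvine: 3 − 0 = 3
  Glendale: 1 − 2 = -1
  Jasper: 2 − 1 = 1
Irvine has the best Copeland score.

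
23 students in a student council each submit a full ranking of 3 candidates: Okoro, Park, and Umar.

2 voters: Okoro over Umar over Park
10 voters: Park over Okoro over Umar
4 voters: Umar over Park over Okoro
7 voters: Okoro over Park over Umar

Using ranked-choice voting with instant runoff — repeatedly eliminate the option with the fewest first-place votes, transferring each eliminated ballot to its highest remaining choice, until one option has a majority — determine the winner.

Round 1: Park 10, Okoro 9, Umar 4. Umar has the fewest and is eliminated.
Round 2: Park 14, Okoro 9. Park has a majority.

Park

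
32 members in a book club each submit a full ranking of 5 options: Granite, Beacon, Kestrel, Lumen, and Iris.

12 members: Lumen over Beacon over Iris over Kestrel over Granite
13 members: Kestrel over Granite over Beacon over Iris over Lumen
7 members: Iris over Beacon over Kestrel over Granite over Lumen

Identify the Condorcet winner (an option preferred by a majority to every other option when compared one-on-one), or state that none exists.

Head-to-head results (32 voters total):
Granite vs Beacon: Beacon wins 19–13.
Granite vs Kestrel: Kestrel wins 32–0.
Granite vs Lumen: Granite wins 20–12.
Granite vs Iris: Iris wins 19–13.
Beacon vs Kestrel: Beacon wins 19–13.
Beacon vs Lumen: Beacon wins 20–12.
Beacon vs Iris: Beacon wins 25–7.
Kestrel vs Lumen: Kestrel wins 20–12.
Kestrel vs Iris: Iris wins 19–13.
Lumen vs Iris: Iris wins 20–12.
Beacon beats each rival — Granite (19–13), Kestrel (19–13), Lumen (20–12), Iris (25–7) — so Beacon is the Condorcet winner.

Beacon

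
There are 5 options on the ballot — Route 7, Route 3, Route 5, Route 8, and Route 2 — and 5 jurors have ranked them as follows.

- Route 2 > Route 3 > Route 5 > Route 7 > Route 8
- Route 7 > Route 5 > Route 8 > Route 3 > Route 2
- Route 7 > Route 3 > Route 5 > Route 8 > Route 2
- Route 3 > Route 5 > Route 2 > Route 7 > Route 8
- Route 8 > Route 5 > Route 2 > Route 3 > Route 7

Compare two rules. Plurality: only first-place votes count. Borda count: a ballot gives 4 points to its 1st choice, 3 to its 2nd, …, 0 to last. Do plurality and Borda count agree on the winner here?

No

Plurality first-place counts: Route 7 2, Route 3 1, Route 5 0, Route 8 1, Route 2 1 → Route 7.
Borda totals: Route 7 10, Route 3 12, Route 5 13, Route 8 7, Route 2 8 → Route 5.
The two rules disagree: plurality picks Route 7, Borda picks Route 5.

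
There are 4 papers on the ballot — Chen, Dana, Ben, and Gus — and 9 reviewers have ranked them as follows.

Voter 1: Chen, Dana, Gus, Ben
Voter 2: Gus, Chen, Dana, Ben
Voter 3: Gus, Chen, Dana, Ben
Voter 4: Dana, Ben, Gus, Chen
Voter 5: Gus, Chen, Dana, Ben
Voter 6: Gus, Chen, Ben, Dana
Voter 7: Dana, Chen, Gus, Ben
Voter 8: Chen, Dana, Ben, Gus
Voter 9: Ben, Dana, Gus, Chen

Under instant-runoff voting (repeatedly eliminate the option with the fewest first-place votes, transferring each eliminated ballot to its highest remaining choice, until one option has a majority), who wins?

Dana

Round 1: Gus 4, Chen 2, Dana 2, Ben 1. Ben has the fewest and is eliminated.
Round 2: Gus 4, Dana 3, Chen 2. Chen has the fewest and is eliminated.
Round 3: Dana 5, Gus 4. Dana has a majority.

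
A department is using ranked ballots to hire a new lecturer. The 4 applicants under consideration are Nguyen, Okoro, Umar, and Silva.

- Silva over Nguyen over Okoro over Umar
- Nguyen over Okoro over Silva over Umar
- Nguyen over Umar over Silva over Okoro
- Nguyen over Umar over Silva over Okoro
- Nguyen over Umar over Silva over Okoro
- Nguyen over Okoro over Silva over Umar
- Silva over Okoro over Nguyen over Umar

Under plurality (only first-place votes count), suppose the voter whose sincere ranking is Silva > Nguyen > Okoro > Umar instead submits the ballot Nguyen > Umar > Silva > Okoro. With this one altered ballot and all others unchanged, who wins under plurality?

First-place totals with the altered ballot: Nguyen 6, Okoro 0, Umar 0, Silva 1.
The winner is unchanged: still Nguyen.

Nguyen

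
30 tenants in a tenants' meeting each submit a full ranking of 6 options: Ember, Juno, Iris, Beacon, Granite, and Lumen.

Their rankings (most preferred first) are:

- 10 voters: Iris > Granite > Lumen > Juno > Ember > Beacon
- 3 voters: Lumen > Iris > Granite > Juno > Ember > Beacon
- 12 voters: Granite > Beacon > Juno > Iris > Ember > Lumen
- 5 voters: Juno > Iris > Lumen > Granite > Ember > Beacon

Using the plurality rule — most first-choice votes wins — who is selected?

First-place vote totals:
  Ember: 0
  Juno: 5
  Iris: 10
  Beacon: 0
  Granite: 12
  Lumen: 3
Granite has the most first-place votes.

Granite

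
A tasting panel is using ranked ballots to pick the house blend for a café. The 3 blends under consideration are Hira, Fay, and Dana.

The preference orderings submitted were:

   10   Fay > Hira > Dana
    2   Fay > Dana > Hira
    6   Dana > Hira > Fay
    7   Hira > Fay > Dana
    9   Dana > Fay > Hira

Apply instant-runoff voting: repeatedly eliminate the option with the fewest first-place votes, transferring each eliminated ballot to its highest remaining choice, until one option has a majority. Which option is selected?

Fay

Round 1: Dana 15, Fay 12, Hira 7. Hira has the fewest and is eliminated.
Round 2: Fay 19, Dana 15. Fay has a majority.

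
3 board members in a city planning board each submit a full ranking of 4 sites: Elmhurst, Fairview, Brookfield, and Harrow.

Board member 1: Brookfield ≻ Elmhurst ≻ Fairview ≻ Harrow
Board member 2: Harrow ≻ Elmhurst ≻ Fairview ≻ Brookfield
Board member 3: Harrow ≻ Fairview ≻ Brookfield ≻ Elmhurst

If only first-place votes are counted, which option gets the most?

First-place vote totals:
  Elmhurst: 0
  Fairview: 0
  Brookfield: 1
  Harrow: 2
Harrow has the most first-place votes.

Harrow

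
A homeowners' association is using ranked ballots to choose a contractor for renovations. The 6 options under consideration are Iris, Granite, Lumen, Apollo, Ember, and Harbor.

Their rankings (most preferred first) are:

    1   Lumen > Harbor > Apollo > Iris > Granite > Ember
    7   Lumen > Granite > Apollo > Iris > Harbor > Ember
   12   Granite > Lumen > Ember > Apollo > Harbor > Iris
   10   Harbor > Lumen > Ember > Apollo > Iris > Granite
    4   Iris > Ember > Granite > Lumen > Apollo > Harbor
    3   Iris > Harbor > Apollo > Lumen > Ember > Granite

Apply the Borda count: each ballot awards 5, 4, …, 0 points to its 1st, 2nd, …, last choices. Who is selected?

Borda scores:
  Iris: 2 + 7·2 + 12·0 + 10·1 + 4·5 + 3·5 = 61
  Granite: 1 + 7·4 + 12·5 + 10·0 + 4·3 + 3·0 = 101
  Lumen: 5 + 7·5 + 12·4 + 10·4 + 4·2 + 3·2 = 142
  Apollo: 3 + 7·3 + 12·2 + 10·2 + 4·1 + 3·3 = 81
  Ember: 0 + 7·0 + 12·3 + 10·3 + 4·4 + 3·1 = 85
  Harbor: 4 + 7·1 + 12·1 + 10·5 + 4·0 + 3·4 = 85
Lumen has the highest total.

Lumen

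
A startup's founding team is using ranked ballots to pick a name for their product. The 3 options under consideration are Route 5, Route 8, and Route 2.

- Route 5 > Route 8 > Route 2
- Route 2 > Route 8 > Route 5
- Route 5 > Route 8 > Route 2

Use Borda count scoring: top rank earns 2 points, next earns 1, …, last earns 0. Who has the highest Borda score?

Borda scores:
  Route 5: 2 + 0 + 2 = 4
  Route 8: 1 + 1 + 1 = 3
  Route 2: 0 + 2 + 0 = 2
Route 5 has the highest total.

Route 5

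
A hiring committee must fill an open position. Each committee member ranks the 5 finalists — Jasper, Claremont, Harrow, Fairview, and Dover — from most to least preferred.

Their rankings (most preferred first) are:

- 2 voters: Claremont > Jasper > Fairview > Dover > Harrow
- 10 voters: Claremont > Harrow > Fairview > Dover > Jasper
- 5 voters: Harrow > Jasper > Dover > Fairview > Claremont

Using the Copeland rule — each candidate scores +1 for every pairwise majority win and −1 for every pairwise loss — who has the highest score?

Claremont

Pairwise results:
  Jasper vs Claremont: Claremont wins 12–5.
  Jasper vs Harrow: Harrow wins 15–2.
  Jasper vs Fairview: Fairview wins 10–7.
  Jasper vs Dover: Dover wins 10–7.
  Claremont vs Harrow: Claremont wins 12–5.
  Claremont vs Fairview: Claremont wins 12–5.
  Claremont vs Dover: Claremont wins 12–5.
  Harrow vs Fairview: Harrow wins 15–2.
  Harrow vs Dover: Harrow wins 15–2.
  Fairview vs Dover: Fairview wins 12–5.
Copeland scores (wins − losses):
  Jasper: 0 − 4 = -4
  Claremont: 4 − 0 = 4
  Harrow: 3 − 1 = 2
  Fairview: 2 − 2 = 0
  Dover: 1 − 3 = -2
Claremont has the best Copeland score.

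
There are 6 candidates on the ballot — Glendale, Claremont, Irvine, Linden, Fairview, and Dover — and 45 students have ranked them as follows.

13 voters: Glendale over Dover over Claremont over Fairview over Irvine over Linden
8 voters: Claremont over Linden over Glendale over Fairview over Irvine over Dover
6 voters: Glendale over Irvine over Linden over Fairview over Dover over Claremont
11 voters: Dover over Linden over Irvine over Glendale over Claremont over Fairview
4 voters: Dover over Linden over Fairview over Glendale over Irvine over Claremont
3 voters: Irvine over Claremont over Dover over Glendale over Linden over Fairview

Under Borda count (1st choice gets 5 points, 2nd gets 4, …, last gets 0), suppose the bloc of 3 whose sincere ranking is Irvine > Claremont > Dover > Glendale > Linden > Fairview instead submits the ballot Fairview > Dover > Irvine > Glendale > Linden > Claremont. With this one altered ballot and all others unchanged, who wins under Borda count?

Borda totals with the altered ballot: Glendale 155, Claremont 90, Irvine 91, Linden 113, Fairview 81, Dover 145.
The winner is unchanged: still Glendale.

Glendale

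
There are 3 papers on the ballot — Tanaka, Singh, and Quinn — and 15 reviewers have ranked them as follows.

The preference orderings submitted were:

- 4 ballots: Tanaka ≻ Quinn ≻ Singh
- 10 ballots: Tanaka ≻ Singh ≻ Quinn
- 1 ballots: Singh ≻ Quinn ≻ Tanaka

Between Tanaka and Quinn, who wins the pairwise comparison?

Ballots ranking Tanaka above Quinn: 4+10 = 14.
Ballots ranking Quinn above Tanaka: 1.
Tanaka wins the head-to-head, 14–1.

Tanaka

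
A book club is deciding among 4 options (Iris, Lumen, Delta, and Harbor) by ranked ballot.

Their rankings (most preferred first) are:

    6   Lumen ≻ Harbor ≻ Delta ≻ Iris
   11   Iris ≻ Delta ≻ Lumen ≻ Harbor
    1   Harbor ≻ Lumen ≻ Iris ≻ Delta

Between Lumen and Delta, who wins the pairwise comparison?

Delta

Ballots ranking Lumen above Delta: 6+1 = 7.
Ballots ranking Delta above Lumen: 11.
Delta wins the head-to-head, 11–7.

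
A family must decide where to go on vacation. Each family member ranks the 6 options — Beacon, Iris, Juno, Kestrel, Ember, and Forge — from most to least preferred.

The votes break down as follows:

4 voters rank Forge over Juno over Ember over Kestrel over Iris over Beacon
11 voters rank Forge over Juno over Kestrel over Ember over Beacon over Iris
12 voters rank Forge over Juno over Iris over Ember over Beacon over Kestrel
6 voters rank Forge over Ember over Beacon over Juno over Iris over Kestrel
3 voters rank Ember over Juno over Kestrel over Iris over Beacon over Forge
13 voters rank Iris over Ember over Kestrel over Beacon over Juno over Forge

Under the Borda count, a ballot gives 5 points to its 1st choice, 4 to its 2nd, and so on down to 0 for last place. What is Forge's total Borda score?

165

Borda scores:
  Beacon: 4·0 + 11·1 + 12·1 + 6·3 + 3·1 + 13·2 = 70
  Iris: 4·1 + 11·0 + 12·3 + 6·1 + 3·2 + 13·5 = 117
  Juno: 4·4 + 11·4 + 12·4 + 6·2 + 3·4 + 13·1 = 145
  Kestrel: 4·2 + 11·3 + 12·0 + 6·0 + 3·3 + 13·3 = 89
  Ember: 4·3 + 11·2 + 12·2 + 6·4 + 3·5 + 13·4 = 149
  Forge: 4·5 + 11·5 + 12·5 + 6·5 + 3·0 + 13·0 = 165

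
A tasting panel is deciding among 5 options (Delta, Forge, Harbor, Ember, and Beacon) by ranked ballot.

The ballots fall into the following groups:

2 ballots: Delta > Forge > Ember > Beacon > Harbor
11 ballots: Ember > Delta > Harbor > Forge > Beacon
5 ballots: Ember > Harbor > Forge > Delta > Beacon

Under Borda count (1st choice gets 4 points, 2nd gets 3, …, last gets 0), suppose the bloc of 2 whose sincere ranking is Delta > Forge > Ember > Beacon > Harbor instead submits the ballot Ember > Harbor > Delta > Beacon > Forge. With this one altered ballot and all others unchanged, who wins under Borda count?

Ember

Borda totals with the altered ballot: Delta 42, Forge 21, Harbor 43, Ember 72, Beacon 2.
The winner is unchanged: still Ember.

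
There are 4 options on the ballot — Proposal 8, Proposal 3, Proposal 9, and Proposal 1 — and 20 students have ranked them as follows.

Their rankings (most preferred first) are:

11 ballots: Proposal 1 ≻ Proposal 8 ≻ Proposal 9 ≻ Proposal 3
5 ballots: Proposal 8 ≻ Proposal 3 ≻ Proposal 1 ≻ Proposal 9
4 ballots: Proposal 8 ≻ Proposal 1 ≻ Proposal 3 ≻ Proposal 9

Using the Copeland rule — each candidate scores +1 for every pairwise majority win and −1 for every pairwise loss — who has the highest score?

Pairwise results:
  Proposal 8 vs Proposal 3: Proposal 8 wins 20–0.
  Proposal 8 vs Proposal 9: Proposal 8 wins 20–0.
  Proposal 8 vs Proposal 1: Proposal 1 wins 11–9.
  Proposal 3 vs Proposal 9: Proposal 9 wins 11–9.
  Proposal 3 vs Proposal 1: Proposal 1 wins 15–5.
  Proposal 9 vs Proposal 1: Proposal 1 wins 20–0.
Copeland scores (wins − losses):
  Proposal 8: 2 − 1 = 1
  Proposal 3: 0 − 3 = -3
  Proposal 9: 1 − 2 = -1
  Proposal 1: 3 − 0 = 3
Proposal 1 has the best Copeland score.

Proposal 1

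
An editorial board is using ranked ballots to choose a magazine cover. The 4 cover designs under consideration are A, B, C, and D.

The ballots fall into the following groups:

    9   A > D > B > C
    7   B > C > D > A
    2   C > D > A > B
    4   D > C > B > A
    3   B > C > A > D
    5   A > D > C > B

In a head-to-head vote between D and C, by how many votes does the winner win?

6

Ballots ranking D above C: 9+4+5 = 18.
Ballots ranking C above D: 7+2+3 = 12.
D wins 18–12, a margin of 6.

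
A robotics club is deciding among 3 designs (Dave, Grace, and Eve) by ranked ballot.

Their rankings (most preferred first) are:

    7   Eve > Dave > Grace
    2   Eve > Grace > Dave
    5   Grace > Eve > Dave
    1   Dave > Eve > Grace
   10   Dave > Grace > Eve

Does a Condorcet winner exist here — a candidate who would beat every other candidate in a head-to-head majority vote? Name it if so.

Head-to-head results (25 voters total):
Dave vs Grace: Dave wins 18–7.
Dave vs Eve: Eve wins 14–11.
Grace vs Eve: Grace wins 15–10.
No candidate beats all others: Dave beats Grace beats Eve beats Dave, a majority cycle.

There is no Condorcet winner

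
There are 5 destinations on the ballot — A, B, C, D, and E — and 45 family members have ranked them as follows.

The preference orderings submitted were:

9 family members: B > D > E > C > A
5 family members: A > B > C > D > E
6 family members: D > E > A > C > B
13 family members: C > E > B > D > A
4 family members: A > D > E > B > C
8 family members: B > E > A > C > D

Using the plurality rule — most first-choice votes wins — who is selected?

B

First-place vote totals:
  A: 9
  B: 17
  C: 13
  D: 6
  E: 0
B has the most first-place votes.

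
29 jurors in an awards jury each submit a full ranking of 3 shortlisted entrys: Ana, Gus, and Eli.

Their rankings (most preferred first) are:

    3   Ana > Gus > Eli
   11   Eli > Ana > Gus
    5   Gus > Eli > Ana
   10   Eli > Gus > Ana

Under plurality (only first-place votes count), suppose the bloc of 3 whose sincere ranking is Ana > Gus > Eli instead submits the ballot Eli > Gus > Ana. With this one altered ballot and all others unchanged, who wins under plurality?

First-place totals with the altered ballot: Ana 0, Gus 5, Eli 24.
The winner is unchanged: still Eli.

Eli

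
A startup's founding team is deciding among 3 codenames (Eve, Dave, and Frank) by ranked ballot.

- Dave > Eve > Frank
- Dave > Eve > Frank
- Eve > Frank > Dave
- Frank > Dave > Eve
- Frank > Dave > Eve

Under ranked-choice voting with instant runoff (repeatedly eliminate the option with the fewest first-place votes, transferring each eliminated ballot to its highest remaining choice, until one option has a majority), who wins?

Round 1: Dave 2, Frank 2, Eve 1. Eve has the fewest and is eliminated.
Round 2: Frank 3, Dave 2. Frank has a majority.

Frank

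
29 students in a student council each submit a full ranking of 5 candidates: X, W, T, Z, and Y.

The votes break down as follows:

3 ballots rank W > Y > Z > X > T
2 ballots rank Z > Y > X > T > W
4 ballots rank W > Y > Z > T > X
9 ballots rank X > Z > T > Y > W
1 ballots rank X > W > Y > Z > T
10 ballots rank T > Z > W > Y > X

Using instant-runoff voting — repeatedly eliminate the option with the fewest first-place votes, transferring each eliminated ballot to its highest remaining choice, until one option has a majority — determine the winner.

Round 1: X 10, T 10, W 7, Z 2, Y 0. Y has the fewest and is eliminated.
Round 2: X 10, T 10, W 7, Z 2. Z has the fewest and is eliminated.
Round 3: X 12, T 10, W 7. W has the fewest and is eliminated.
Round 4: X 15, T 14. X has a majority.

X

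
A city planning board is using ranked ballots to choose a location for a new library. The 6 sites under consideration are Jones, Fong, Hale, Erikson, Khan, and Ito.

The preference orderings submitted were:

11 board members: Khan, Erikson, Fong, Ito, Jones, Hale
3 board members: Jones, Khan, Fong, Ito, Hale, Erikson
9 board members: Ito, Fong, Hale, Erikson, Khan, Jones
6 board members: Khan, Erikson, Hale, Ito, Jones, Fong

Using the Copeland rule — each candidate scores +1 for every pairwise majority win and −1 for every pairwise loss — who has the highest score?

Khan

Pairwise results:
  Jones vs Fong: Fong wins 20–9.
  Jones vs Hale: Hale wins 15–14.
  Jones vs Erikson: Erikson wins 26–3.
  Jones vs Khan: Khan wins 26–3.
  Jones vs Ito: Ito wins 26–3.
  Fong vs Hale: Fong wins 23–6.
  Fong vs Erikson: Erikson wins 17–12.
  Fong vs Khan: Khan wins 20–9.
  Fong vs Ito: Ito wins 15–14.
  Hale vs Erikson: Erikson wins 17–12.
  Hale vs Khan: Khan wins 20–9.
  Hale vs Ito: Ito wins 23–6.
  Erikson vs Khan: Khan wins 20–9.
  Erikson vs Ito: Erikson wins 17–12.
  Khan vs Ito: Khan wins 20–9.
Copeland scores (wins − losses):
  Jones: 0 − 5 = -5
  Fong: 2 − 3 = -1
  Hale: 1 − 4 = -3
  Erikson: 4 − 1 = 3
  Khan: 5 − 0 = 5
  Ito: 3 − 2 = 1
Khan has the best Copeland score.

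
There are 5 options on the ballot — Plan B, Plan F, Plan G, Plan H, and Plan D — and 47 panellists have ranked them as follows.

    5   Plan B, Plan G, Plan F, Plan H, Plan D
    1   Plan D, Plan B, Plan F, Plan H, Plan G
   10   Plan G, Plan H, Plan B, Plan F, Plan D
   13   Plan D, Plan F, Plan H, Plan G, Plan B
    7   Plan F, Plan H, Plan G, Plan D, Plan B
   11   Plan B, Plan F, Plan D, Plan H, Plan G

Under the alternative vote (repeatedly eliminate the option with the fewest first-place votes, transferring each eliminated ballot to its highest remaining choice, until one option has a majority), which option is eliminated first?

Round 1: Plan B 16, Plan D 14, Plan G 10, Plan F 7, Plan H 0. Plan H has the fewest and is eliminated.
Round 2: Plan B 16, Plan D 14, Plan G 10, Plan F 7. Plan F has the fewest and is eliminated.
Round 3: Plan G 17, Plan B 16, Plan D 14. Plan D has the fewest and is eliminated.
Round 4: Plan G 30, Plan B 17. Plan G has a majority.

Plan H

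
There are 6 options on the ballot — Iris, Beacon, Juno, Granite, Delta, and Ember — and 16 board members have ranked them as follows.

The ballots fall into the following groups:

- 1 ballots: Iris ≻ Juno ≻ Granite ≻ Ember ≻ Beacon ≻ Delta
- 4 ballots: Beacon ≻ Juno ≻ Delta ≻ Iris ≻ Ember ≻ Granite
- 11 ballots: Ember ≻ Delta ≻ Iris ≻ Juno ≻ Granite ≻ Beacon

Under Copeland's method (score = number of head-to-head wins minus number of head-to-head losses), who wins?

Pairwise results:
  Iris vs Beacon: Iris wins 12–4.
  Iris vs Juno: Iris wins 12–4.
  Iris vs Granite: Iris wins 16–0.
  Iris vs Delta: Delta wins 15–1.
  Iris vs Ember: Ember wins 11–5.
  Beacon vs Juno: Juno wins 12–4.
  Beacon vs Granite: Granite wins 12–4.
  Beacon vs Delta: Delta wins 11–5.
  Beacon vs Ember: Ember wins 12–4.
  Juno vs Granite: Juno wins 16–0.
  Juno vs Delta: Delta wins 11–5.
  Juno vs Ember: Ember wins 11–5.
  Granite vs Delta: Delta wins 15–1.
  Granite vs Ember: Ember wins 15–1.
  Delta vs Ember: Ember wins 12–4.
Copeland scores (wins − losses):
  Iris: 3 − 2 = 1
  Beacon: 0 − 5 = -5
  Juno: 2 − 3 = -1
  Granite: 1 − 4 = -3
  Delta: 4 − 1 = 3
  Ember: 5 − 0 = 5
Ember has the best Copeland score.

Ember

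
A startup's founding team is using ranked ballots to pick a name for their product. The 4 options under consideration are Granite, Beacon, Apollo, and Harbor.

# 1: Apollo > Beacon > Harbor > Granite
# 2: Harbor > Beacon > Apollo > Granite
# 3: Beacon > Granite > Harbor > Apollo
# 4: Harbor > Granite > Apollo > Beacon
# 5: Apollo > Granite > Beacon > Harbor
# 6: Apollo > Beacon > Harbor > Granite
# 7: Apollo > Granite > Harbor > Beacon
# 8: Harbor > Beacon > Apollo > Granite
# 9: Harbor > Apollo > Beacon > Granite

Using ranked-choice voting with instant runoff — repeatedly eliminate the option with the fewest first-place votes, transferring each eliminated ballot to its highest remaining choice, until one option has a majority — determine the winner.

Round 1: Apollo 4, Harbor 4, Beacon 1, Granite 0. Granite has the fewest and is eliminated.
Round 2: Apollo 4, Harbor 4, Beacon 1. Beacon has the fewest and is eliminated.
Round 3: Harbor 5, Apollo 4. Harbor has a majority.

Harbor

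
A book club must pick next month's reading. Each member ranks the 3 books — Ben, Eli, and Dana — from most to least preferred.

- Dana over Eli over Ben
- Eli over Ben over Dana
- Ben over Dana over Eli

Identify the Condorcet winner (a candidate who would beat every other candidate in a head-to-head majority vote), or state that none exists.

There is no Condorcet winner

Head-to-head results (3 voters total):
Ben vs Eli: Eli wins 2–1.
Ben vs Dana: Ben wins 2–1.
Eli vs Dana: Dana wins 2–1.
No candidate beats all others: Ben beats Dana beats Eli beats Ben, a majority cycle.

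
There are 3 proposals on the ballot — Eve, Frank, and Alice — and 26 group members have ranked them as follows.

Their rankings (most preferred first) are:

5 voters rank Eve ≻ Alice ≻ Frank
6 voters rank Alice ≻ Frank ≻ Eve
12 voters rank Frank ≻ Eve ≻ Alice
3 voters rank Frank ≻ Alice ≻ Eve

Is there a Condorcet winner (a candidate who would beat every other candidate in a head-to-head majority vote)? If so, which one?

Frank

Head-to-head results (26 voters total):
Eve vs Frank: Frank wins 21–5.
Eve vs Alice: Eve wins 17–9.
Frank vs Alice: Frank wins 15–11.
Frank beats each rival — Eve (21–5), Alice (15–11) — so Frank is the Condorcet winner.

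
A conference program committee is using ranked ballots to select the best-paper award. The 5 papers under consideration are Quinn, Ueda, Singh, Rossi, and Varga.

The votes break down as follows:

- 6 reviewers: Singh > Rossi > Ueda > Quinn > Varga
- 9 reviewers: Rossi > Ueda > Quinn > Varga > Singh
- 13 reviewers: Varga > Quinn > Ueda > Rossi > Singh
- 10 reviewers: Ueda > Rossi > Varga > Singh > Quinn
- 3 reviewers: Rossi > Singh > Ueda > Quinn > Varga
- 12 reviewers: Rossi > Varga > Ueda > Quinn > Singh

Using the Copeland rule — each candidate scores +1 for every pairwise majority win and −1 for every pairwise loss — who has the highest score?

Rossi

Pairwise results:
  Quinn vs Ueda: Ueda wins 40–13.
  Quinn vs Singh: Quinn wins 34–19.
  Quinn vs Rossi: Rossi wins 40–13.
  Quinn vs Varga: Varga wins 35–18.
  Ueda vs Singh: Ueda wins 44–9.
  Ueda vs Rossi: Rossi wins 30–23.
  Ueda vs Varga: Ueda wins 28–25.
  Singh vs Rossi: Rossi wins 47–6.
  Singh vs Varga: Varga wins 44–9.
  Rossi vs Varga: Rossi wins 40–13.
Copeland scores (wins − losses):
  Quinn: 1 − 3 = -2
  Ueda: 3 − 1 = 2
  Singh: 0 − 4 = -4
  Rossi: 4 − 0 = 4
  Varga: 2 − 2 = 0
Rossi has the best Copeland score.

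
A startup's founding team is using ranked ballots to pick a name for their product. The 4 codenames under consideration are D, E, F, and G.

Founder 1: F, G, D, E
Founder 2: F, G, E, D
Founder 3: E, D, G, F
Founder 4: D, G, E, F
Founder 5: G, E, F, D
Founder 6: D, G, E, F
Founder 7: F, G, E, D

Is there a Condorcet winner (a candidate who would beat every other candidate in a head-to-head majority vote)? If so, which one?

Head-to-head results (7 voters total):
D vs E: E wins 4–3.
D vs F: F wins 4–3.
D vs G: G wins 4–3.
E vs F: E wins 4–3.
E vs G: G wins 6–1.
F vs G: G wins 4–3.
G beats each rival — D (4–3), E (6–1), F (4–3) — so G is the Condorcet winner.

G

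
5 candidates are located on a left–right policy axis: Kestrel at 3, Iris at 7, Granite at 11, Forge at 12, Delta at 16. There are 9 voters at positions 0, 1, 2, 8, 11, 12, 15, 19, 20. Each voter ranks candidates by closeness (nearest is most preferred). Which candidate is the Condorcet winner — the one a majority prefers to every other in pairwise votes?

Granite

With single-peaked preferences on a line, the Condorcet winner is the candidate closest to the median voter.
The median voter (position 11) is closest to Granite at 11.
Check: Granite vs Iris — voters closer to Granite: 5 of 9.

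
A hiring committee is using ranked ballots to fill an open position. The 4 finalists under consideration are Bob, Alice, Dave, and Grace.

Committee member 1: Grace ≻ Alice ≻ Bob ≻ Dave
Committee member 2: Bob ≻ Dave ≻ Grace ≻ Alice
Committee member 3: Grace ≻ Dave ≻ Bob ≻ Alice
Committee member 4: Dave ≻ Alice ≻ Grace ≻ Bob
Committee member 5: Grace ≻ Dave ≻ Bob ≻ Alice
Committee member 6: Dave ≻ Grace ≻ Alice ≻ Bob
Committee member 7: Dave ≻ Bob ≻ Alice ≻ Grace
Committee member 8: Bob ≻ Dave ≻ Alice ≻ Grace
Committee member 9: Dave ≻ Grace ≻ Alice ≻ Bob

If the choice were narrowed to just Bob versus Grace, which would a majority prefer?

Ballots ranking Bob above Grace: 3.
Ballots ranking Grace above Bob: 6.
Grace wins the head-to-head, 6–3.

Grace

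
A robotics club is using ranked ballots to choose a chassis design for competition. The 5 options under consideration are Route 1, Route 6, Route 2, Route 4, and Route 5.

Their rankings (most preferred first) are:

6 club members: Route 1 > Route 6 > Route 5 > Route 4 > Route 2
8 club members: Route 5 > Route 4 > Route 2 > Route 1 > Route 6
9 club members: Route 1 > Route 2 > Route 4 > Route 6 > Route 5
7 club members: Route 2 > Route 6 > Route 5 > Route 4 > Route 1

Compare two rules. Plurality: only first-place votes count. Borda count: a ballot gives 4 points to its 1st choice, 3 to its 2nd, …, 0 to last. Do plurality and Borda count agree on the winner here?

Plurality first-place counts: Route 1 15, Route 6 0, Route 2 7, Route 4 0, Route 5 8 → Route 1.
Borda totals: Route 1 68, Route 6 48, Route 2 71, Route 4 55, Route 5 58 → Route 2.
The two rules disagree: plurality picks Route 1, Borda picks Route 2.

No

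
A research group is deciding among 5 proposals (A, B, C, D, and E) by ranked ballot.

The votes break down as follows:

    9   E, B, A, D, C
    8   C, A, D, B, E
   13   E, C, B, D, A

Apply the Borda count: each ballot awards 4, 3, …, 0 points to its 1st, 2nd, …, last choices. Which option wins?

E

Borda scores:
  A: 9·2 + 8·3 + 13·0 = 42
  B: 9·3 + 8·1 + 13·2 = 61
  C: 9·0 + 8·4 + 13·3 = 71
  D: 9·1 + 8·2 + 13·1 = 38
  E: 9·4 + 8·0 + 13·4 = 88
E has the highest total.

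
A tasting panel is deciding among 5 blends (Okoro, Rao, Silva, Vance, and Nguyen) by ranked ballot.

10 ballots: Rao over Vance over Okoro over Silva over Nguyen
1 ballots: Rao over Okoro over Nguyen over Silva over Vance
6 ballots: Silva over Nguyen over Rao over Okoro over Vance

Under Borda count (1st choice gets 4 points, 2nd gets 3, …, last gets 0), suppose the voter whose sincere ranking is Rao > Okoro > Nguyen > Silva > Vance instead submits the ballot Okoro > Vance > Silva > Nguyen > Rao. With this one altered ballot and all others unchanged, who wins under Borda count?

Borda totals with the altered ballot: Okoro 30, Rao 52, Silva 36, Vance 33, Nguyen 19.
The winner is unchanged: still Rao.

Rao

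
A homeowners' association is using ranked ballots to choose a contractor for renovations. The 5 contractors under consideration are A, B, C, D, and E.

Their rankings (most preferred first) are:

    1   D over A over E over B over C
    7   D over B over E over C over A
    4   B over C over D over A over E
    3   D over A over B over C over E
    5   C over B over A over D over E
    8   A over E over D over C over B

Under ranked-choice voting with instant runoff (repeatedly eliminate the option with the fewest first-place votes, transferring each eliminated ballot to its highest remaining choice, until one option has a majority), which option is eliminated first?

E

Round 1: D 11, A 8, C 5, B 4, E 0. E has the fewest and is eliminated.
Round 2: D 11, A 8, C 5, B 4. B has the fewest and is eliminated.
Round 3: D 11, C 9, A 8. A has the fewest and is eliminated.
Round 4: D 19, C 9. D has a majority.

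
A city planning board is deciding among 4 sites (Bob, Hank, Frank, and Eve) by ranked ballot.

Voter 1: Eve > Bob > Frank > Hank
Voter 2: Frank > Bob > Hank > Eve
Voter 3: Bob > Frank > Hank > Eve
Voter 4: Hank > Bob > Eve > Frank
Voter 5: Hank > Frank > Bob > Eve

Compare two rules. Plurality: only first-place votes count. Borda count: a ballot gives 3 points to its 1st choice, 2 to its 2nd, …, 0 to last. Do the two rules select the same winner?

No

Plurality first-place counts: Bob 1, Hank 2, Frank 1, Eve 1 → Hank.
Borda totals: Bob 10, Hank 8, Frank 8, Eve 4 → Bob.
The two rules disagree: plurality picks Hank, Borda picks Bob.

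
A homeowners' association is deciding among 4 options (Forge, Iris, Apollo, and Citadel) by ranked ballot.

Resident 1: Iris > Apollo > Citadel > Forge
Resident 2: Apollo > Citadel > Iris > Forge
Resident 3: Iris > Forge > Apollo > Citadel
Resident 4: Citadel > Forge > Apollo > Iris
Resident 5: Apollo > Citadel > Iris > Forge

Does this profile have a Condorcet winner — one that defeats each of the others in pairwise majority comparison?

Yes

Head-to-head results (5 voters total):
Forge vs Iris: Iris wins 4–1.
Forge vs Apollo: Apollo wins 3–2.
Forge vs Citadel: Citadel wins 4–1.
Iris vs Apollo: Apollo wins 3–2.
Iris vs Citadel: Citadel wins 3–2.
Apollo vs Citadel: Apollo wins 4–1.
Apollo beats each rival — Forge (3–2), Iris (3–2), Citadel (4–1) — so Apollo is the Condorcet winner.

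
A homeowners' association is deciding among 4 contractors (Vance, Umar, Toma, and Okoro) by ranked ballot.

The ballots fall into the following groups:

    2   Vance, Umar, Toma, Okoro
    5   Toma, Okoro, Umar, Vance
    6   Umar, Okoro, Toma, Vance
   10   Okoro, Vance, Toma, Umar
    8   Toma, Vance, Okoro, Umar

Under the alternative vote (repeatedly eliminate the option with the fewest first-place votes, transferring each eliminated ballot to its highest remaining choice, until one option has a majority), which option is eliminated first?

Vance

Round 1: Toma 13, Okoro 10, Umar 6, Vance 2. Vance has the fewest and is eliminated.
Round 2: Toma 13, Okoro 10, Umar 8. Umar has the fewest and is eliminated.
Round 3: Okoro 16, Toma 15. Okoro has a majority.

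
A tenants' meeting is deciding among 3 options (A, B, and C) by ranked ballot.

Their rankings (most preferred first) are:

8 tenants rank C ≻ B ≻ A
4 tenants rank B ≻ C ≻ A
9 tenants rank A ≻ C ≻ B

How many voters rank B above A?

12

Ballots ranking B above A: 8+4 = 12.
Ballots ranking A above B: 9.
So 12 of 21 voters prefer B to A.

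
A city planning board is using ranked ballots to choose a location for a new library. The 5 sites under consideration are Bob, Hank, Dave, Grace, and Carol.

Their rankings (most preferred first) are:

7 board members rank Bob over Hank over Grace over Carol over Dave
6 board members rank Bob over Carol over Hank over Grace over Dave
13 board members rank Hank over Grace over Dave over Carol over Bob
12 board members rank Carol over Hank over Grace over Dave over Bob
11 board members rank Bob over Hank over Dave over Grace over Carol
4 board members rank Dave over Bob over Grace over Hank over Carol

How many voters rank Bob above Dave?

24

Ballots ranking Bob above Dave: 7+6+11 = 24.
Ballots ranking Dave above Bob: 13+12+4 = 29.
So 24 of 53 voters prefer Bob to Dave.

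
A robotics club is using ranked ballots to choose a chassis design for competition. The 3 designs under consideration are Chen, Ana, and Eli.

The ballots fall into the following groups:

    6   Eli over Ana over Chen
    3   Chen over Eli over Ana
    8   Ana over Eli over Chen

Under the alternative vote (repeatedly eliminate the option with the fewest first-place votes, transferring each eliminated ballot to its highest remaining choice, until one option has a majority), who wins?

Round 1: Ana 8, Eli 6, Chen 3. Chen has the fewest and is eliminated.
Round 2: Eli 9, Ana 8. Eli has a majority.

Eli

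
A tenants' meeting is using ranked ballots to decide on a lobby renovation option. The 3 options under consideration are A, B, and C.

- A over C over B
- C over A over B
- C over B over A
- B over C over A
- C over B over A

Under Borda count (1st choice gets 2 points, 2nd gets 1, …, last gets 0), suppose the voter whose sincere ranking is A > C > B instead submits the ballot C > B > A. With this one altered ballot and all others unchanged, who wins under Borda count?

C

Borda totals with the altered ballot: A 1, B 5, C 9.
The winner is unchanged: still C.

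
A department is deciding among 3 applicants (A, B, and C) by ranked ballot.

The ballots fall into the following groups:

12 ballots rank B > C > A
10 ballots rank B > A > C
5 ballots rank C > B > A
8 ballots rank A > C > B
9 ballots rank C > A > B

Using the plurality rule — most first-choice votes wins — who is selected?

First-place vote totals:
  A: 8
  B: 22
  C: 14
B has the most first-place votes.

B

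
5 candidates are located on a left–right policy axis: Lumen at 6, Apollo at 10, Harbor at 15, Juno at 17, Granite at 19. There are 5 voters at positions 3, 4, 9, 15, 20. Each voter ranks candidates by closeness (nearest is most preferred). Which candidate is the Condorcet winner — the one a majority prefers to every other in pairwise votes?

Apollo

With single-peaked preferences on a line, the Condorcet winner is the candidate closest to the median voter.
The median voter (position 9) is closest to Apollo at 10.
Check: Apollo vs Juno — voters closer to Apollo: 3 of 5.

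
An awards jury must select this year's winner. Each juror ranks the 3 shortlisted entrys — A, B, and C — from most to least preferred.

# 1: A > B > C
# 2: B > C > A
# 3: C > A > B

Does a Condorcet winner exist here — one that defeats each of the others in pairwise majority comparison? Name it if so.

Head-to-head results (3 voters total):
A vs B: A wins 2–1.
A vs C: C wins 2–1.
B vs C: B wins 2–1.
No candidate beats all others: A beats B beats C beats A, a majority cycle.

None — there is no Condorcet winner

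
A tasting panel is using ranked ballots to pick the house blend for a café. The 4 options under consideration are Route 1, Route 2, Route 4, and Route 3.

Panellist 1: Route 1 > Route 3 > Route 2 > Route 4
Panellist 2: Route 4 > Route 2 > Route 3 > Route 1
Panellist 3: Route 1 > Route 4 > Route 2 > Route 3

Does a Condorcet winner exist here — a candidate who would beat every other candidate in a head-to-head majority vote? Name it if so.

Route 1

Head-to-head results (3 voters total):
Route 1 vs Route 2: Route 1 wins 2–1.
Route 1 vs Route 4: Route 1 wins 2–1.
Route 1 vs Route 3: Route 1 wins 2–1.
Route 2 vs Route 4: Route 4 wins 2–1.
Route 2 vs Route 3: Route 2 wins 2–1.
Route 4 vs Route 3: Route 4 wins 2–1.
Route 1 beats each rival — Route 2 (2–1), Route 4 (2–1), Route 3 (2–1) — so Route 1 is the Condorcet winner.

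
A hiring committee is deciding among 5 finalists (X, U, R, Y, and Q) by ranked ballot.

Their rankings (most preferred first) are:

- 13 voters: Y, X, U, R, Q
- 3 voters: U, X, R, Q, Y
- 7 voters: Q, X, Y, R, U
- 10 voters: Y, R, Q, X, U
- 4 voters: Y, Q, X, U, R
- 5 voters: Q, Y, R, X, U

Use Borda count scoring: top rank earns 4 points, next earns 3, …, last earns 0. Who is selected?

Y

Borda scores:
  X: 13·3 + 3·3 + 7·3 + 10·1 + 4·2 + 5·1 = 92
  U: 13·2 + 3·4 + 7·0 + 10·0 + 4·1 + 5·0 = 42
  R: 13·1 + 3·2 + 7·1 + 10·3 + 4·0 + 5·2 = 66
  Y: 13·4 + 3·0 + 7·2 + 10·4 + 4·4 + 5·3 = 137
  Q: 13·0 + 3·1 + 7·4 + 10·2 + 4·3 + 5·4 = 83
Y has the highest total.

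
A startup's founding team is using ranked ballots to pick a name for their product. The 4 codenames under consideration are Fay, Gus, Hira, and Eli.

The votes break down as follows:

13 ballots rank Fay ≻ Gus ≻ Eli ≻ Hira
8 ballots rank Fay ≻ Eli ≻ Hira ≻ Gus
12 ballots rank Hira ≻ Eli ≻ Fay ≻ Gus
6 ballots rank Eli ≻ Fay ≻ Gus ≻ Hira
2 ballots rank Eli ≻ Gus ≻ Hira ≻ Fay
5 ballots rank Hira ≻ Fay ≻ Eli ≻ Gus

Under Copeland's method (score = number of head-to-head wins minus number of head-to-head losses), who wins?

Pairwise results:
  Fay vs Gus: Fay wins 44–2.
  Fay vs Hira: Fay wins 27–19.
  Fay vs Eli: Fay wins 26–20.
  Gus vs Hira: Hira wins 25–21.
  Gus vs Eli: Eli wins 33–13.
  Hira vs Eli: Eli wins 29–17.
Copeland scores (wins − losses):
  Fay: 3 − 0 = 3
  Gus: 0 − 3 = -3
  Hira: 1 − 2 = -1
  Eli: 2 − 1 = 1
Fay has the best Copeland score.

Fay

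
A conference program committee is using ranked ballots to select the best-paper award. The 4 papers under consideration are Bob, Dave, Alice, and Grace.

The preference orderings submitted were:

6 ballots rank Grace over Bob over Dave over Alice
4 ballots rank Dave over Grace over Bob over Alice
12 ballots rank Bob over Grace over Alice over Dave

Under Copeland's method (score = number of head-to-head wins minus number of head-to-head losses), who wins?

Bob

Pairwise results:
  Bob vs Dave: Bob wins 18–4.
  Bob vs Alice: Bob wins 22–0.
  Bob vs Grace: Bob wins 12–10.
  Dave vs Alice: Alice wins 12–10.
  Dave vs Grace: Grace wins 18–4.
  Alice vs Grace: Grace wins 22–0.
Copeland scores (wins − losses):
  Bob: 3 − 0 = 3
  Dave: 0 − 3 = -3
  Alice: 1 − 2 = -1
  Grace: 2 − 1 = 1
Bob has the best Copeland score.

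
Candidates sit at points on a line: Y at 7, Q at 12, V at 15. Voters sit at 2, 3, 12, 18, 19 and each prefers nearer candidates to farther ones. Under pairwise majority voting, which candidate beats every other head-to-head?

Q

With single-peaked preferences on a line, the Condorcet winner is the candidate closest to the median voter.
The median voter (position 12) is closest to Q at 12.
Check: Q vs V — voters closer to Q: 3 of 5.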